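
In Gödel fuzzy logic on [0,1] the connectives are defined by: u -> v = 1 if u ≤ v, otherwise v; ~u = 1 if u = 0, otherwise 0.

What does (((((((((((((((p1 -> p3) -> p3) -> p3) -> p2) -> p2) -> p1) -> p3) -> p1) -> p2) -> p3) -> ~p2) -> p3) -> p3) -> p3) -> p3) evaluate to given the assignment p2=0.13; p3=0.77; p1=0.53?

0.77

(p1 -> p3): 0.53 ≤ 0.77, so result = 1
((p1 -> p3) -> p3): 1 > 0.77, so result = 0.77
(((p1 -> p3) -> p3) -> p3): 0.77 ≤ 0.77, so result = 1
((((p1 -> p3) -> p3) -> p3) -> p2): 1 > 0.13, so result = 0.13
(((((p1 -> p3) -> p3) -> p3) -> p2) -> p2): 0.13 ≤ 0.13, so result = 1
((((((p1 -> p3) -> p3) -> p3) -> p2) -> p2) -> p1): 1 > 0.53, so result = 0.53
(((((((p1 -> p3) -> p3) -> p3) -> p2) -> p2) -> p1) -> p3): 0.53 ≤ 0.77, so result = 1
((((((((p1 -> p3) -> p3) -> p3) -> p2) -> p2) -> p1) -> p3) -> p1): 1 > 0.53, so result = 0.53
(((((((((p1 -> p3) -> p3) -> p3) -> p2) -> p2) -> p1) -> p3) -> p1) -> p2): 0.53 > 0.13, so result = 0.13
((((((((((p1 -> p3) -> p3) -> p3) -> p2) -> p2) -> p1) -> p3) -> p1) -> p2) -> p3): 0.13 ≤ 0.77, so result = 1
~p2: Gödel ¬ of 0.13 = 0 (operand ≠ 0)
(((((((((((p1 -> p3) -> p3) -> p3) -> p2) -> p2) -> p1) -> p3) -> p1) -> p2) -> p3) -> ~p2): 1 > 0, so result = 0
((((((((((((p1 -> p3) -> p3) -> p3) -> p2) -> p2) -> p1) -> p3) -> p1) -> p2) -> p3) -> ~p2) -> p3): 0 ≤ 0.77, so result = 1
(((((((((((((p1 -> p3) -> p3) -> p3) -> p2) -> p2) -> p1) -> p3) -> p1) -> p2) -> p3) -> ~p2) -> p3) -> p3): 1 > 0.77, so result = 0.77
((((((((((((((p1 -> p3) -> p3) -> p3) -> p2) -> p2) -> p1) -> p3) -> p1) -> p2) -> p3) -> ~p2) -> p3) -> p3) -> p3): 0.77 ≤ 0.77, so result = 1
(((((((((((((((p1 -> p3) -> p3) -> p3) -> p2) -> p2) -> p1) -> p3) -> p1) -> p2) -> p3) -> ~p2) -> p3) -> p3) -> p3) -> p3): 1 > 0.77, so result = 0.77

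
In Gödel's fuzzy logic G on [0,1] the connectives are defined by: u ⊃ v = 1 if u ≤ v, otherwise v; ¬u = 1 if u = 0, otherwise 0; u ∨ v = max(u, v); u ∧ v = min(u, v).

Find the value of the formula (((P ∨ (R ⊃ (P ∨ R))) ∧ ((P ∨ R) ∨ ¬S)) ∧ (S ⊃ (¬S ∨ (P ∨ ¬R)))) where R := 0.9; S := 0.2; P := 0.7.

0.90

(P ∨ R) = max(0.7, 0.9) = 0.9
(R ⊃ (P ∨ R)): 0.9 ≤ 0.9, so result = 1
(P ∨ (R ⊃ (P ∨ R))) = max(0.7, 1) = 1
(P ∨ R) = max(0.7, 0.9) = 0.9
¬S: Gödel ¬ of 0.2 = 0 (operand ≠ 0)
((P ∨ R) ∨ ¬S) = max(0.9, 0) = 0.9
((P ∨ (R ⊃ (P ∨ R))) ∧ ((P ∨ R) ∨ ¬S)) = min(1, 0.9) = 0.9
¬S: Gödel ¬ of 0.2 = 0 (operand ≠ 0)
¬R: Gödel ¬ of 0.9 = 0 (operand ≠ 0)
(P ∨ ¬R) = max(0.7, 0) = 0.7
(¬S ∨ (P ∨ ¬R)) = max(0, 0.7) = 0.7
(S ⊃ (¬S ∨ (P ∨ ¬R))): 0.2 ≤ 0.7, so result = 1
(((P ∨ (R ⊃ (P ∨ R))) ∧ ((P ∨ R) ∨ ¬S)) ∧ (S ⊃ (¬S ∨ (P ∨ ¬R)))) = min(0.9, 1) = 0.9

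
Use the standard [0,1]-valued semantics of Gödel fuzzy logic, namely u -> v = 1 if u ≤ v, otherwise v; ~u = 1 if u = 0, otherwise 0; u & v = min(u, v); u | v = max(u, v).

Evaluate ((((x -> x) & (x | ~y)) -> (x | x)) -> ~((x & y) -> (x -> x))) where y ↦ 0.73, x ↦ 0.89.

0.00

(x -> x): 0.89 ≤ 0.89, so result = 1
~y: Gödel ¬ of 0.73 = 0 (operand ≠ 0)
(x | ~y) = max(0.89, 0) = 0.89
((x -> x) & (x | ~y)) = min(1, 0.89) = 0.89
(x | x) = max(0.89, 0.89) = 0.89
(((x -> x) & (x | ~y)) -> (x | x)): 0.89 ≤ 0.89, so result = 1
(x & y) = min(0.89, 0.73) = 0.73
(x -> x): 0.89 ≤ 0.89, so result = 1
((x & y) -> (x -> x)): 0.73 ≤ 1, so result = 1
~((x & y) -> (x -> x)): Gödel ¬ of 1 = 0 (operand ≠ 0)
((((x -> x) & (x | ~y)) -> (x | x)) -> ~((x & y) -> (x -> x))): 1 > 0, so result = 0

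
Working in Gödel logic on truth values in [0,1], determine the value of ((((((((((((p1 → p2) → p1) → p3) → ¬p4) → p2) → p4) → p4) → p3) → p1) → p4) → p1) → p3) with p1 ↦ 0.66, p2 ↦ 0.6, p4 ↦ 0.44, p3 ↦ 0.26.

0.26

(p1 → p2): 0.66 > 0.6, so result = 0.6
((p1 → p2) → p1): 0.6 ≤ 0.66, so result = 1
(((p1 → p2) → p1) → p3): 1 > 0.26, so result = 0.26
¬p4: Gödel ¬ of 0.44 = 0 (operand ≠ 0)
((((p1 → p2) → p1) → p3) → ¬p4): 0.26 > 0, so result = 0
(((((p1 → p2) → p1) → p3) → ¬p4) → p2): 0 ≤ 0.6, so result = 1
((((((p1 → p2) → p1) → p3) → ¬p4) → p2) → p4): 1 > 0.44, so result = 0.44
(((((((p1 → p2) → p1) → p3) → ¬p4) → p2) → p4) → p4): 0.44 ≤ 0.44, so result = 1
((((((((p1 → p2) → p1) → p3) → ¬p4) → p2) → p4) → p4) → p3): 1 > 0.26, so result = 0.26
(((((((((p1 → p2) → p1) → p3) → ¬p4) → p2) → p4) → p4) → p3) → p1): 0.26 ≤ 0.66, so result = 1
((((((((((p1 → p2) → p1) → p3) → ¬p4) → p2) → p4) → p4) → p3) → p1) → p4): 1 > 0.44, so result = 0.44
(((((((((((p1 → p2) → p1) → p3) → ¬p4) → p2) → p4) → p4) → p3) → p1) → p4) → p1): 0.44 ≤ 0.66, so result = 1
((((((((((((p1 → p2) → p1) → p3) → ¬p4) → p2) → p4) → p4) → p3) → p1) → p4) → p1) → p3): 1 > 0.26, so result = 0.26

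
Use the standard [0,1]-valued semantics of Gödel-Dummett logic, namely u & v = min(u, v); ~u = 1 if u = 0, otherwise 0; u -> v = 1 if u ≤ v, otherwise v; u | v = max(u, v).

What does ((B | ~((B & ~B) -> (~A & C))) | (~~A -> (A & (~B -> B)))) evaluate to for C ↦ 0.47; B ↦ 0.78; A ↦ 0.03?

~B: Gödel ¬ of 0.78 = 0 (operand ≠ 0)
(B & ~B) = min(0.78, 0) = 0
~A: Gödel ¬ of 0.03 = 0 (operand ≠ 0)
(~A & C) = min(0, 0.47) = 0
((B & ~B) -> (~A & C)): 0 ≤ 0, so result = 1
~((B & ~B) -> (~A & C)): Gödel ¬ of 1 = 0 (operand ≠ 0)
(B | ~((B & ~B) -> (~A & C))) = max(0.78, 0) = 0.78
~A: Gödel ¬ of 0.03 = 0 (operand ≠ 0)
~~A: Gödel ¬ of 0 = 1 (operand is 0)
~B: Gödel ¬ of 0.78 = 0 (operand ≠ 0)
(~B -> B): 0 ≤ 0.78, so result = 1
(A & (~B -> B)) = min(0.03, 1) = 0.03
(~~A -> (A & (~B -> B))): 1 > 0.03, so result = 0.03
((B | ~((B & ~B) -> (~A & C))) | (~~A -> (A & (~B -> B)))) = max(0.78, 0.03) = 0.78

0.78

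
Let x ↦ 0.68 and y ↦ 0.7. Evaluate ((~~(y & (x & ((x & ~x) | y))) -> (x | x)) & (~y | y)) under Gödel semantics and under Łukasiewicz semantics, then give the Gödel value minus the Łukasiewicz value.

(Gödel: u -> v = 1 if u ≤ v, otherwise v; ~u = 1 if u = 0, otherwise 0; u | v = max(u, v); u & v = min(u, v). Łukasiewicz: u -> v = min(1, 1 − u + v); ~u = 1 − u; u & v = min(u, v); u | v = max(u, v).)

-0.02

Gödel evaluation:
  ~x: Gödel ¬ of 0.68 = 0 (operand ≠ 0)
  (x & ~x) = min(0.68, 0) = 0
  ((x & ~x) | y) = max(0, 0.7) = 0.7
  (x & ((x & ~x) | y)) = min(0.68, 0.7) = 0.68
  (y & (x & ((x & ~x) | y))) = min(0.7, 0.68) = 0.68
  ~(y & (x & ((x & ~x) | y))): Gödel ¬ of 0.68 = 0 (operand ≠ 0)
  ~~(y & (x & ((x & ~x) | y))): Gödel ¬ of 0 = 1 (operand is 0)
  (x | x) = max(0.68, 0.68) = 0.68
  (~~(y & (x & ((x & ~x) | y))) -> (x | x)): 1 > 0.68, so result = 0.68
  ~y: Gödel ¬ of 0.7 = 0 (operand ≠ 0)
  (~y | y) = max(0, 0.7) = 0.7
  ((~~(y & (x & ((x & ~x) | y))) -> (x | x)) & (~y | y)) = min(0.68, 0.7) = 0.68
  Gödel value = 0.68
Łukasiewicz evaluation:
  ~x: Łukasiewicz ¬ gives 1 − 0.68 = 0.32
  (x & ~x) = min(0.68, 0.32) = 0.32
  ((x & ~x) | y) = max(0.32, 0.7) = 0.7
  (x & ((x & ~x) | y)) = min(0.68, 0.7) = 0.68
  (y & (x & ((x & ~x) | y))) = min(0.7, 0.68) = 0.68
  ~(y & (x & ((x & ~x) | y))): Łukasiewicz ¬ gives 1 − 0.68 = 0.32
  ~~(y & (x & ((x & ~x) | y))): Łukasiewicz ¬ gives 1 − 0.32 = 0.68
  (x | x) = max(0.68, 0.68) = 0.68
  (~~(y & (x & ((x & ~x) | y))) -> (x | x)): min(1, 1 − 0.68 + 0.68) = 1
  ~y: Łukasiewicz ¬ gives 1 − 0.7 = 0.3
  (~y | y) = max(0.3, 0.7) = 0.7
  ((~~(y & (x & ((x & ~x) | y))) -> (x | x)) & (~y | y)) = min(1, 0.7) = 0.7
  Łukasiewicz value = 0.7
Difference: 0.68 − 0.7 = -0.02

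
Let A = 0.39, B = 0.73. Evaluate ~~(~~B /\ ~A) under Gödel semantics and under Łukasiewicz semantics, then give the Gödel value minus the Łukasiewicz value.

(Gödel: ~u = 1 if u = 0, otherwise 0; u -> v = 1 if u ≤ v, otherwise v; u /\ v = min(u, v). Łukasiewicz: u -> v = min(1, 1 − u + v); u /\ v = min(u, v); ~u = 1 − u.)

Gödel evaluation:
  ~B: Gödel ¬ of 0.73 = 0 (operand ≠ 0)
  ~~B: Gödel ¬ of 0 = 1 (operand is 0)
  ~A: Gödel ¬ of 0.39 = 0 (operand ≠ 0)
  (~~B /\ ~A) = min(1, 0) = 0
  ~(~~B /\ ~A): Gödel ¬ of 0 = 1 (operand is 0)
  ~~(~~B /\ ~A): Gödel ¬ of 1 = 0 (operand ≠ 0)
  Gödel value = 0
Łukasiewicz evaluation:
  ~B: Łukasiewicz ¬ gives 1 − 0.73 = 0.27
  ~~B: Łukasiewicz ¬ gives 1 − 0.27 = 0.73
  ~A: Łukasiewicz ¬ gives 1 − 0.39 = 0.61
  (~~B /\ ~A) = min(0.73, 0.61) = 0.61
  ~(~~B /\ ~A): Łukasiewicz ¬ gives 1 − 0.61 = 0.39
  ~~(~~B /\ ~A): Łukasiewicz ¬ gives 1 − 0.39 = 0.61
  Łukasiewicz value = 0.61
Difference: 0 − 0.61 = -0.61

-0.61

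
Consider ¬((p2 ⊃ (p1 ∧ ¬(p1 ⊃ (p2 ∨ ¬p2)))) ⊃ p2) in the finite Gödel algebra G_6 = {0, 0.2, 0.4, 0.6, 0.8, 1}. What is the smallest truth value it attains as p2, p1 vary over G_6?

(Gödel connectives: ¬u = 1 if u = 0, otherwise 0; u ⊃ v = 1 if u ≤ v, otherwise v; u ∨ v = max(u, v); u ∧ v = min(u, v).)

The minimum is attained at p2 = 0.2, p1 = 0:
  ¬p2: Gödel ¬ of 0.2 = 0 (operand ≠ 0)
  (p2 ∨ ¬p2) = max(0.2, 0) = 0.2
  (p1 ⊃ (p2 ∨ ¬p2)): 0 ≤ 0.2, so result = 1
  ¬(p1 ⊃ (p2 ∨ ¬p2)): Gödel ¬ of 1 = 0 (operand ≠ 0)
  (p1 ∧ ¬(p1 ⊃ (p2 ∨ ¬p2))) = min(0, 0) = 0
  (p2 ⊃ (p1 ∧ ¬(p1 ⊃ (p2 ∨ ¬p2)))): 0.2 > 0, so result = 0
  ((p2 ⊃ (p1 ∧ ¬(p1 ⊃ (p2 ∨ ¬p2)))) ⊃ p2): 0 ≤ 0.2, so result = 1
  ¬((p2 ⊃ (p1 ∧ ¬(p1 ⊃ (p2 ∨ ¬p2)))) ⊃ p2): Gödel ¬ of 1 = 0 (operand ≠ 0)
Checking all 36 assignments confirms none give a value below 0.00.

0.00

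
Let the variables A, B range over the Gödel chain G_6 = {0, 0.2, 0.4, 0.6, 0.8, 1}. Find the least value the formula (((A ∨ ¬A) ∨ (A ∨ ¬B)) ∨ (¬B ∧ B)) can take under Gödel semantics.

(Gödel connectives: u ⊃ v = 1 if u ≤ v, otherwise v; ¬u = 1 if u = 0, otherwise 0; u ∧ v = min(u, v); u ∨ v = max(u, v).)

0.20

The minimum is attained at A = 0.2, B = 0.2:
  ¬A: Gödel ¬ of 0.2 = 0 (operand ≠ 0)
  (A ∨ ¬A) = max(0.2, 0) = 0.2
  ¬B: Gödel ¬ of 0.2 = 0 (operand ≠ 0)
  (A ∨ ¬B) = max(0.2, 0) = 0.2
  ((A ∨ ¬A) ∨ (A ∨ ¬B)) = max(0.2, 0.2) = 0.2
  ¬B: Gödel ¬ of 0.2 = 0 (operand ≠ 0)
  (¬B ∧ B) = min(0, 0.2) = 0
  (((A ∨ ¬A) ∨ (A ∨ ¬B)) ∨ (¬B ∧ B)) = max(0.2, 0) = 0.2
Checking all 36 assignments confirms none give a value below 0.20.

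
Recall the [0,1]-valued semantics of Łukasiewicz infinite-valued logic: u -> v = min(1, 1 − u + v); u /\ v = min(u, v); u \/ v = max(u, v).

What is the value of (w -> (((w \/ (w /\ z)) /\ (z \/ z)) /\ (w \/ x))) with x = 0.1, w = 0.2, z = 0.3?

(w /\ z) = min(0.2, 0.3) = 0.2
(w \/ (w /\ z)) = max(0.2, 0.2) = 0.2
(z \/ z) = max(0.3, 0.3) = 0.3
((w \/ (w /\ z)) /\ (z \/ z)) = min(0.2, 0.3) = 0.2
(w \/ x) = max(0.2, 0.1) = 0.2
(((w \/ (w /\ z)) /\ (z \/ z)) /\ (w \/ x)) = min(0.2, 0.2) = 0.2
(w -> (((w \/ (w /\ z)) /\ (z \/ z)) /\ (w \/ x))): min(1, 1 − 0.2 + 0.2) = 1

1.00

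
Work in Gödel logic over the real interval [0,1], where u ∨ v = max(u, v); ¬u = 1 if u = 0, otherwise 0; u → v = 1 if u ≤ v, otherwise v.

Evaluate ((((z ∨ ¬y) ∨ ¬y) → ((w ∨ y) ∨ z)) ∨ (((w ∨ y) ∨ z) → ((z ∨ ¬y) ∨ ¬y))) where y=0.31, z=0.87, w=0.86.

1.00

¬y: Gödel ¬ of 0.31 = 0 (operand ≠ 0)
(z ∨ ¬y) = max(0.87, 0) = 0.87
¬y: Gödel ¬ of 0.31 = 0 (operand ≠ 0)
((z ∨ ¬y) ∨ ¬y) = max(0.87, 0) = 0.87
(w ∨ y) = max(0.86, 0.31) = 0.86
((w ∨ y) ∨ z) = max(0.86, 0.87) = 0.87
(((z ∨ ¬y) ∨ ¬y) → ((w ∨ y) ∨ z)): 0.87 ≤ 0.87, so result = 1
(w ∨ y) = max(0.86, 0.31) = 0.86
((w ∨ y) ∨ z) = max(0.86, 0.87) = 0.87
¬y: Gödel ¬ of 0.31 = 0 (operand ≠ 0)
(z ∨ ¬y) = max(0.87, 0) = 0.87
¬y: Gödel ¬ of 0.31 = 0 (operand ≠ 0)
((z ∨ ¬y) ∨ ¬y) = max(0.87, 0) = 0.87
(((w ∨ y) ∨ z) → ((z ∨ ¬y) ∨ ¬y)): 0.87 ≤ 0.87, so result = 1
((((z ∨ ¬y) ∨ ¬y) → ((w ∨ y) ∨ z)) ∨ (((w ∨ y) ∨ z) → ((z ∨ ¬y) ∨ ¬y))) = max(1, 1) = 1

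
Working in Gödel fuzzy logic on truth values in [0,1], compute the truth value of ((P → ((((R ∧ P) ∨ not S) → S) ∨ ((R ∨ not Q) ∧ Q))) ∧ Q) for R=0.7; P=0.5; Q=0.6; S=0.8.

0.60

(R ∧ P) = min(0.7, 0.5) = 0.5
not S: Gödel ¬ of 0.8 = 0 (operand ≠ 0)
((R ∧ P) ∨ not S) = max(0.5, 0) = 0.5
(((R ∧ P) ∨ not S) → S): 0.5 ≤ 0.8, so result = 1
not Q: Gödel ¬ of 0.6 = 0 (operand ≠ 0)
(R ∨ not Q) = max(0.7, 0) = 0.7
((R ∨ not Q) ∧ Q) = min(0.7, 0.6) = 0.6
((((R ∧ P) ∨ not S) → S) ∨ ((R ∨ not Q) ∧ Q)) = max(1, 0.6) = 1
(P → ((((R ∧ P) ∨ not S) → S) ∨ ((R ∨ not Q) ∧ Q))): 0.5 ≤ 1, so result = 1
((P → ((((R ∧ P) ∨ not S) → S) ∨ ((R ∨ not Q) ∧ Q))) ∧ Q) = min(1, 0.6) = 0.6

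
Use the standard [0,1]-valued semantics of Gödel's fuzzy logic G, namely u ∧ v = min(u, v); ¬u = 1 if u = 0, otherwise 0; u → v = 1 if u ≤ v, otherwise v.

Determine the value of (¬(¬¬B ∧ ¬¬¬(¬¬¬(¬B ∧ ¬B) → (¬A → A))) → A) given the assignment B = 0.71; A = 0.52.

¬B: Gödel ¬ of 0.71 = 0 (operand ≠ 0)
¬¬B: Gödel ¬ of 0 = 1 (operand is 0)
¬B: Gödel ¬ of 0.71 = 0 (operand ≠ 0)
¬B: Gödel ¬ of 0.71 = 0 (operand ≠ 0)
(¬B ∧ ¬B) = min(0, 0) = 0
¬(¬B ∧ ¬B): Gödel ¬ of 0 = 1 (operand is 0)
¬¬(¬B ∧ ¬B): Gödel ¬ of 1 = 0 (operand ≠ 0)
¬¬¬(¬B ∧ ¬B): Gödel ¬ of 0 = 1 (operand is 0)
¬A: Gödel ¬ of 0.52 = 0 (operand ≠ 0)
(¬A → A): 0 ≤ 0.52, so result = 1
(¬¬¬(¬B ∧ ¬B) → (¬A → A)): 1 ≤ 1, so result = 1
¬(¬¬¬(¬B ∧ ¬B) → (¬A → A)): Gödel ¬ of 1 = 0 (operand ≠ 0)
¬¬(¬¬¬(¬B ∧ ¬B) → (¬A → A)): Gödel ¬ of 0 = 1 (operand is 0)
¬¬¬(¬¬¬(¬B ∧ ¬B) → (¬A → A)): Gödel ¬ of 1 = 0 (operand ≠ 0)
(¬¬B ∧ ¬¬¬(¬¬¬(¬B ∧ ¬B) → (¬A → A))) = min(1, 0) = 0
¬(¬¬B ∧ ¬¬¬(¬¬¬(¬B ∧ ¬B) → (¬A → A))): Gödel ¬ of 0 = 1 (operand is 0)
(¬(¬¬B ∧ ¬¬¬(¬¬¬(¬B ∧ ¬B) → (¬A → A))) → A): 1 > 0.52, so result = 0.52

0.52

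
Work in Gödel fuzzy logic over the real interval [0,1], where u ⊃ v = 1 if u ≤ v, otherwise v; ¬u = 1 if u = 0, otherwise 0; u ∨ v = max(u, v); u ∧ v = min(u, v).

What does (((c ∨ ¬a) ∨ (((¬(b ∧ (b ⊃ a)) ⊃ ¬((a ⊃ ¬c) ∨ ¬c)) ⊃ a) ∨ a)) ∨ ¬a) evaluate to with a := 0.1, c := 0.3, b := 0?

0.30

¬a: Gödel ¬ of 0.1 = 0 (operand ≠ 0)
(c ∨ ¬a) = max(0.3, 0) = 0.3
(b ⊃ a): 0 ≤ 0.1, so result = 1
(b ∧ (b ⊃ a)) = min(0, 1) = 0
¬(b ∧ (b ⊃ a)): Gödel ¬ of 0 = 1 (operand is 0)
¬c: Gödel ¬ of 0.3 = 0 (operand ≠ 0)
(a ⊃ ¬c): 0.1 > 0, so result = 0
¬c: Gödel ¬ of 0.3 = 0 (operand ≠ 0)
((a ⊃ ¬c) ∨ ¬c) = max(0, 0) = 0
¬((a ⊃ ¬c) ∨ ¬c): Gödel ¬ of 0 = 1 (operand is 0)
(¬(b ∧ (b ⊃ a)) ⊃ ¬((a ⊃ ¬c) ∨ ¬c)): 1 ≤ 1, so result = 1
((¬(b ∧ (b ⊃ a)) ⊃ ¬((a ⊃ ¬c) ∨ ¬c)) ⊃ a): 1 > 0.1, so result = 0.1
(((¬(b ∧ (b ⊃ a)) ⊃ ¬((a ⊃ ¬c) ∨ ¬c)) ⊃ a) ∨ a) = max(0.1, 0.1) = 0.1
((c ∨ ¬a) ∨ (((¬(b ∧ (b ⊃ a)) ⊃ ¬((a ⊃ ¬c) ∨ ¬c)) ⊃ a) ∨ a)) = max(0.3, 0.1) = 0.3
¬a: Gödel ¬ of 0.1 = 0 (operand ≠ 0)
(((c ∨ ¬a) ∨ (((¬(b ∧ (b ⊃ a)) ⊃ ¬((a ⊃ ¬c) ∨ ¬c)) ⊃ a) ∨ a)) ∨ ¬a) = max(0.3, 0) = 0.3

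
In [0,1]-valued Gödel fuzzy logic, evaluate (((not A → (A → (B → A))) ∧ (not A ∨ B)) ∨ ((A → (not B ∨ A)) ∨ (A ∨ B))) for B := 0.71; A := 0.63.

1.00

not A: Gödel ¬ of 0.63 = 0 (operand ≠ 0)
(B → A): 0.71 > 0.63, so result = 0.63
(A → (B → A)): 0.63 ≤ 0.63, so result = 1
(not A → (A → (B → A))): 0 ≤ 1, so result = 1
not A: Gödel ¬ of 0.63 = 0 (operand ≠ 0)
(not A ∨ B) = max(0, 0.71) = 0.71
((not A → (A → (B → A))) ∧ (not A ∨ B)) = min(1, 0.71) = 0.71
not B: Gödel ¬ of 0.71 = 0 (operand ≠ 0)
(not B ∨ A) = max(0, 0.63) = 0.63
(A → (not B ∨ A)): 0.63 ≤ 0.63, so result = 1
(A ∨ B) = max(0.63, 0.71) = 0.71
((A → (not B ∨ A)) ∨ (A ∨ B)) = max(1, 0.71) = 1
(((not A → (A → (B → A))) ∧ (not A ∨ B)) ∨ ((A → (not B ∨ A)) ∨ (A ∨ B))) = max(0.71, 1) = 1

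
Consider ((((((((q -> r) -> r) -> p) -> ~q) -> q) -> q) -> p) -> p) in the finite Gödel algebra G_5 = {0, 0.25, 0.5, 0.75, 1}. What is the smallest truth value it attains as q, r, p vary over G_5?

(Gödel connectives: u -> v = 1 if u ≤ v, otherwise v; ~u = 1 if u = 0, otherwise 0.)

0.25

The minimum is attained at q = 0.25, r = 0, p = 0.25:
  (q -> r): 0.25 > 0, so result = 0
  ((q -> r) -> r): 0 ≤ 0, so result = 1
  (((q -> r) -> r) -> p): 1 > 0.25, so result = 0.25
  ~q: Gödel ¬ of 0.25 = 0 (operand ≠ 0)
  ((((q -> r) -> r) -> p) -> ~q): 0.25 > 0, so result = 0
  (((((q -> r) -> r) -> p) -> ~q) -> q): 0 ≤ 0.25, so result = 1
  ((((((q -> r) -> r) -> p) -> ~q) -> q) -> q): 1 > 0.25, so result = 0.25
  (((((((q -> r) -> r) -> p) -> ~q) -> q) -> q) -> p): 0.25 ≤ 0.25, so result = 1
  ((((((((q -> r) -> r) -> p) -> ~q) -> q) -> q) -> p) -> p): 1 > 0.25, so result = 0.25
Checking all 125 assignments confirms none give a value below 0.25.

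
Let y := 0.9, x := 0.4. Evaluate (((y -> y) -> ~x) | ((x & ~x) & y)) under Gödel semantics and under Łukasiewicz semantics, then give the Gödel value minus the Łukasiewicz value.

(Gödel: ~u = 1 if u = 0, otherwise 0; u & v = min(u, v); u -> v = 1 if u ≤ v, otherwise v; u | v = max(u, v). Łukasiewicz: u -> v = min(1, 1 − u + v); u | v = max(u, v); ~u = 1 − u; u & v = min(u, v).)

Gödel evaluation:
  (y -> y): 0.9 ≤ 0.9, so result = 1
  ~x: Gödel ¬ of 0.4 = 0 (operand ≠ 0)
  ((y -> y) -> ~x): 1 > 0, so result = 0
  ~x: Gödel ¬ of 0.4 = 0 (operand ≠ 0)
  (x & ~x) = min(0.4, 0) = 0
  ((x & ~x) & y) = min(0, 0.9) = 0
  (((y -> y) -> ~x) | ((x & ~x) & y)) = max(0, 0) = 0
  Gödel value = 0
Łukasiewicz evaluation:
  (y -> y): min(1, 1 − 0.9 + 0.9) = 1
  ~x: Łukasiewicz ¬ gives 1 − 0.4 = 0.6
  ((y -> y) -> ~x): min(1, 1 − 1 + 0.6) = 0.6
  ~x: Łukasiewicz ¬ gives 1 − 0.4 = 0.6
  (x & ~x) = min(0.4, 0.6) = 0.4
  ((x & ~x) & y) = min(0.4, 0.9) = 0.4
  (((y -> y) -> ~x) | ((x & ~x) & y)) = max(0.6, 0.4) = 0.6
  Łukasiewicz value = 0.6
Difference: 0 − 0.6 = -0.60

-0.60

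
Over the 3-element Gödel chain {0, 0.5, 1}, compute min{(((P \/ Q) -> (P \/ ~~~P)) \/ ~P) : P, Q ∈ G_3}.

The minimum is attained at P = 0.5, Q = 1:
  (P \/ Q) = max(0.5, 1) = 1
  ~P: Gödel ¬ of 0.5 = 0 (operand ≠ 0)
  ~~P: Gödel ¬ of 0 = 1 (operand is 0)
  ~~~P: Gödel ¬ of 1 = 0 (operand ≠ 0)
  (P \/ ~~~P) = max(0.5, 0) = 0.5
  ((P \/ Q) -> (P \/ ~~~P)): 1 > 0.5, so result = 0.5
  ~P: Gödel ¬ of 0.5 = 0 (operand ≠ 0)
  (((P \/ Q) -> (P \/ ~~~P)) \/ ~P) = max(0.5, 0) = 0.5
Checking all 9 assignments confirms none give a value below 0.50.

0.50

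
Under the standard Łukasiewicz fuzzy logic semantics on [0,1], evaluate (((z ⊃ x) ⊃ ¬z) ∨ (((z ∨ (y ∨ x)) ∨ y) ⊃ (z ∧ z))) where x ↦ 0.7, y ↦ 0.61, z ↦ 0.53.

(z ⊃ x): min(1, 1 − 0.53 + 0.7) = 1
¬z: Łukasiewicz ¬ gives 1 − 0.53 = 0.47
((z ⊃ x) ⊃ ¬z): min(1, 1 − 1 + 0.47) = 0.47
(y ∨ x) = max(0.61, 0.7) = 0.7
(z ∨ (y ∨ x)) = max(0.53, 0.7) = 0.7
((z ∨ (y ∨ x)) ∨ y) = max(0.7, 0.61) = 0.7
(z ∧ z) = min(0.53, 0.53) = 0.53
(((z ∨ (y ∨ x)) ∨ y) ⊃ (z ∧ z)): min(1, 1 − 0.7 + 0.53) = 0.83
(((z ⊃ x) ⊃ ¬z) ∨ (((z ∨ (y ∨ x)) ∨ y) ⊃ (z ∧ z))) = max(0.47, 0.83) = 0.83

0.83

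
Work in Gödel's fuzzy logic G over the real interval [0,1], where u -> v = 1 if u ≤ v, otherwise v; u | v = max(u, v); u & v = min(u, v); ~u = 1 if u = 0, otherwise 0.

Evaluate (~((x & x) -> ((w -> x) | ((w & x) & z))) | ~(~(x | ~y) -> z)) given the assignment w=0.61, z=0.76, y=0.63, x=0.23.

0.00

(x & x) = min(0.23, 0.23) = 0.23
(w -> x): 0.61 > 0.23, so result = 0.23
(w & x) = min(0.61, 0.23) = 0.23
((w & x) & z) = min(0.23, 0.76) = 0.23
((w -> x) | ((w & x) & z)) = max(0.23, 0.23) = 0.23
((x & x) -> ((w -> x) | ((w & x) & z))): 0.23 ≤ 0.23, so result = 1
~((x & x) -> ((w -> x) | ((w & x) & z))): Gödel ¬ of 1 = 0 (operand ≠ 0)
~y: Gödel ¬ of 0.63 = 0 (operand ≠ 0)
(x | ~y) = max(0.23, 0) = 0.23
~(x | ~y): Gödel ¬ of 0.23 = 0 (operand ≠ 0)
(~(x | ~y) -> z): 0 ≤ 0.76, so result = 1
~(~(x | ~y) -> z): Gödel ¬ of 1 = 0 (operand ≠ 0)
(~((x & x) -> ((w -> x) | ((w & x) & z))) | ~(~(x | ~y) -> z)) = max(0, 0) = 0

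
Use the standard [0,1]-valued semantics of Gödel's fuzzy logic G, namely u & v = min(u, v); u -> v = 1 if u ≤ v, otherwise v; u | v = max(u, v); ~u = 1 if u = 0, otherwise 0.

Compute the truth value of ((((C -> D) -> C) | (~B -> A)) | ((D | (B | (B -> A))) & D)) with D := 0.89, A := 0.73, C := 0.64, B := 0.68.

1.00

(C -> D): 0.64 ≤ 0.89, so result = 1
((C -> D) -> C): 1 > 0.64, so result = 0.64
~B: Gödel ¬ of 0.68 = 0 (operand ≠ 0)
(~B -> A): 0 ≤ 0.73, so result = 1
(((C -> D) -> C) | (~B -> A)) = max(0.64, 1) = 1
(B -> A): 0.68 ≤ 0.73, so result = 1
(B | (B -> A)) = max(0.68, 1) = 1
(D | (B | (B -> A))) = max(0.89, 1) = 1
((D | (B | (B -> A))) & D) = min(1, 0.89) = 0.89
((((C -> D) -> C) | (~B -> A)) | ((D | (B | (B -> A))) & D)) = max(1, 0.89) = 1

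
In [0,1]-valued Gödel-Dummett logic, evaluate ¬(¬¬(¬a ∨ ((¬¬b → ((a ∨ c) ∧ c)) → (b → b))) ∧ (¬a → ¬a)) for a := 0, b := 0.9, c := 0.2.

0.00

¬a: Gödel ¬ of 0 = 1 (operand is 0)
¬b: Gödel ¬ of 0.9 = 0 (operand ≠ 0)
¬¬b: Gödel ¬ of 0 = 1 (operand is 0)
(a ∨ c) = max(0, 0.2) = 0.2
((a ∨ c) ∧ c) = min(0.2, 0.2) = 0.2
(¬¬b → ((a ∨ c) ∧ c)): 1 > 0.2, so result = 0.2
(b → b): 0.9 ≤ 0.9, so result = 1
((¬¬b → ((a ∨ c) ∧ c)) → (b → b)): 0.2 ≤ 1, so result = 1
(¬a ∨ ((¬¬b → ((a ∨ c) ∧ c)) → (b → b))) = max(1, 1) = 1
¬(¬a ∨ ((¬¬b → ((a ∨ c) ∧ c)) → (b → b))): Gödel ¬ of 1 = 0 (operand ≠ 0)
¬¬(¬a ∨ ((¬¬b → ((a ∨ c) ∧ c)) → (b → b))): Gödel ¬ of 0 = 1 (operand is 0)
¬a: Gödel ¬ of 0 = 1 (operand is 0)
¬a: Gödel ¬ of 0 = 1 (operand is 0)
(¬a → ¬a): 1 ≤ 1, so result = 1
(¬¬(¬a ∨ ((¬¬b → ((a ∨ c) ∧ c)) → (b → b))) ∧ (¬a → ¬a)) = min(1, 1) = 1
¬(¬¬(¬a ∨ ((¬¬b → ((a ∨ c) ∧ c)) → (b → b))) ∧ (¬a → ¬a)): Gödel ¬ of 1 = 0 (operand ≠ 0)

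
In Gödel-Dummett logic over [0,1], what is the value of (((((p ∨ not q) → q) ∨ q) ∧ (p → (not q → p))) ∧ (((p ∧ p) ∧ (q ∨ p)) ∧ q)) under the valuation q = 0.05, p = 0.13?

0.05

not q: Gödel ¬ of 0.05 = 0 (operand ≠ 0)
(p ∨ not q) = max(0.13, 0) = 0.13
((p ∨ not q) → q): 0.13 > 0.05, so result = 0.05
(((p ∨ not q) → q) ∨ q) = max(0.05, 0.05) = 0.05
not q: Gödel ¬ of 0.05 = 0 (operand ≠ 0)
(not q → p): 0 ≤ 0.13, so result = 1
(p → (not q → p)): 0.13 ≤ 1, so result = 1
((((p ∨ not q) → q) ∨ q) ∧ (p → (not q → p))) = min(0.05, 1) = 0.05
(p ∧ p) = min(0.13, 0.13) = 0.13
(q ∨ p) = max(0.05, 0.13) = 0.13
((p ∧ p) ∧ (q ∨ p)) = min(0.13, 0.13) = 0.13
(((p ∧ p) ∧ (q ∨ p)) ∧ q) = min(0.13, 0.05) = 0.05
(((((p ∨ not q) → q) ∨ q) ∧ (p → (not q → p))) ∧ (((p ∧ p) ∧ (q ∨ p)) ∧ q)) = min(0.05, 0.05) = 0.05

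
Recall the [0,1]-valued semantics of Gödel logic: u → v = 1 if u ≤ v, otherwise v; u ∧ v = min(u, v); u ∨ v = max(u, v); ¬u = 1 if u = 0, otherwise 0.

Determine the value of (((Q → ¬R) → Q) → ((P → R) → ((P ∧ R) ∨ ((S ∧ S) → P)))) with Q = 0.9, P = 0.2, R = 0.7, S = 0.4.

¬R: Gödel ¬ of 0.7 = 0 (operand ≠ 0)
(Q → ¬R): 0.9 > 0, so result = 0
((Q → ¬R) → Q): 0 ≤ 0.9, so result = 1
(P → R): 0.2 ≤ 0.7, so result = 1
(P ∧ R) = min(0.2, 0.7) = 0.2
(S ∧ S) = min(0.4, 0.4) = 0.4
((S ∧ S) → P): 0.4 > 0.2, so result = 0.2
((P ∧ R) ∨ ((S ∧ S) → P)) = max(0.2, 0.2) = 0.2
((P → R) → ((P ∧ R) ∨ ((S ∧ S) → P))): 1 > 0.2, so result = 0.2
(((Q → ¬R) → Q) → ((P → R) → ((P ∧ R) ∨ ((S ∧ S) → P)))): 1 > 0.2, so result = 0.2

0.20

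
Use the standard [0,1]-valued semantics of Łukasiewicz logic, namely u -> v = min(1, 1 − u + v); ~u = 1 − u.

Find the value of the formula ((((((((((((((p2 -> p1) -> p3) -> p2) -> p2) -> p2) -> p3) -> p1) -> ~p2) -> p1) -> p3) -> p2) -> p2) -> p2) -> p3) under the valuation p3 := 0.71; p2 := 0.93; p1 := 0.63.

0.71

(p2 -> p1): min(1, 1 − 0.93 + 0.63) = 0.7
((p2 -> p1) -> p3): min(1, 1 − 0.7 + 0.71) = 1
(((p2 -> p1) -> p3) -> p2): min(1, 1 − 1 + 0.93) = 0.93
((((p2 -> p1) -> p3) -> p2) -> p2): min(1, 1 − 0.93 + 0.93) = 1
(((((p2 -> p1) -> p3) -> p2) -> p2) -> p2): min(1, 1 − 1 + 0.93) = 0.93
((((((p2 -> p1) -> p3) -> p2) -> p2) -> p2) -> p3): min(1, 1 − 0.93 + 0.71) = 0.78
(((((((p2 -> p1) -> p3) -> p2) -> p2) -> p2) -> p3) -> p1): min(1, 1 − 0.78 + 0.63) = 0.85
~p2: Łukasiewicz ¬ gives 1 − 0.93 = 0.07
((((((((p2 -> p1) -> p3) -> p2) -> p2) -> p2) -> p3) -> p1) -> ~p2): min(1, 1 − 0.85 + 0.07) = 0.22
(((((((((p2 -> p1) -> p3) -> p2) -> p2) -> p2) -> p3) -> p1) -> ~p2) -> p1): min(1, 1 − 0.22 + 0.63) = 1
((((((((((p2 -> p1) -> p3) -> p2) -> p2) -> p2) -> p3) -> p1) -> ~p2) -> p1) -> p3): min(1, 1 − 1 + 0.71) = 0.71
(((((((((((p2 -> p1) -> p3) -> p2) -> p2) -> p2) -> p3) -> p1) -> ~p2) -> p1) -> p3) -> p2): min(1, 1 − 0.71 + 0.93) = 1
((((((((((((p2 -> p1) -> p3) -> p2) -> p2) -> p2) -> p3) -> p1) -> ~p2) -> p1) -> p3) -> p2) -> p2): min(1, 1 − 1 + 0.93) = 0.93
(((((((((((((p2 -> p1) -> p3) -> p2) -> p2) -> p2) -> p3) -> p1) -> ~p2) -> p1) -> p3) -> p2) -> p2) -> p2): min(1, 1 − 0.93 + 0.93) = 1
((((((((((((((p2 -> p1) -> p3) -> p2) -> p2) -> p2) -> p3) -> p1) -> ~p2) -> p1) -> p3) -> p2) -> p2) -> p2) -> p3): min(1, 1 − 1 + 0.71) = 0.71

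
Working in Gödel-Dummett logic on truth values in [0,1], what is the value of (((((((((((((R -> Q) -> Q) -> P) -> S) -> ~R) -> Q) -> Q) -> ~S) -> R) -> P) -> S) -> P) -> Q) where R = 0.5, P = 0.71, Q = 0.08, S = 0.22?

(R -> Q): 0.5 > 0.08, so result = 0.08
((R -> Q) -> Q): 0.08 ≤ 0.08, so result = 1
(((R -> Q) -> Q) -> P): 1 > 0.71, so result = 0.71
((((R -> Q) -> Q) -> P) -> S): 0.71 > 0.22, so result = 0.22
~R: Gödel ¬ of 0.5 = 0 (operand ≠ 0)
(((((R -> Q) -> Q) -> P) -> S) -> ~R): 0.22 > 0, so result = 0
((((((R -> Q) -> Q) -> P) -> S) -> ~R) -> Q): 0 ≤ 0.08, so result = 1
(((((((R -> Q) -> Q) -> P) -> S) -> ~R) -> Q) -> Q): 1 > 0.08, so result = 0.08
~S: Gödel ¬ of 0.22 = 0 (operand ≠ 0)
((((((((R -> Q) -> Q) -> P) -> S) -> ~R) -> Q) -> Q) -> ~S): 0.08 > 0, so result = 0
(((((((((R -> Q) -> Q) -> P) -> S) -> ~R) -> Q) -> Q) -> ~S) -> R): 0 ≤ 0.5, so result = 1
((((((((((R -> Q) -> Q) -> P) -> S) -> ~R) -> Q) -> Q) -> ~S) -> R) -> P): 1 > 0.71, so result = 0.71
(((((((((((R -> Q) -> Q) -> P) -> S) -> ~R) -> Q) -> Q) -> ~S) -> R) -> P) -> S): 0.71 > 0.22, so result = 0.22
((((((((((((R -> Q) -> Q) -> P) -> S) -> ~R) -> Q) -> Q) -> ~S) -> R) -> P) -> S) -> P): 0.22 ≤ 0.71, so result = 1
(((((((((((((R -> Q) -> Q) -> P) -> S) -> ~R) -> Q) -> Q) -> ~S) -> R) -> P) -> S) -> P) -> Q): 1 > 0.08, so result = 0.08

0.08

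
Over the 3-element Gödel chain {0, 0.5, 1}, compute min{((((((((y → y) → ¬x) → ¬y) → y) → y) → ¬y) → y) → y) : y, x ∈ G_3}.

The minimum is attained at y = 0.5, x = 0:
  (y → y): 0.5 ≤ 0.5, so result = 1
  ¬x: Gödel ¬ of 0 = 1 (operand is 0)
  ((y → y) → ¬x): 1 ≤ 1, so result = 1
  ¬y: Gödel ¬ of 0.5 = 0 (operand ≠ 0)
  (((y → y) → ¬x) → ¬y): 1 > 0, so result = 0
  ((((y → y) → ¬x) → ¬y) → y): 0 ≤ 0.5, so result = 1
  (((((y → y) → ¬x) → ¬y) → y) → y): 1 > 0.5, so result = 0.5
  ¬y: Gödel ¬ of 0.5 = 0 (operand ≠ 0)
  ((((((y → y) → ¬x) → ¬y) → y) → y) → ¬y): 0.5 > 0, so result = 0
  (((((((y → y) → ¬x) → ¬y) → y) → y) → ¬y) → y): 0 ≤ 0.5, so result = 1
  ((((((((y → y) → ¬x) → ¬y) → y) → y) → ¬y) → y) → y): 1 > 0.5, so result = 0.5
Checking all 9 assignments confirms none give a value below 0.50.

0.50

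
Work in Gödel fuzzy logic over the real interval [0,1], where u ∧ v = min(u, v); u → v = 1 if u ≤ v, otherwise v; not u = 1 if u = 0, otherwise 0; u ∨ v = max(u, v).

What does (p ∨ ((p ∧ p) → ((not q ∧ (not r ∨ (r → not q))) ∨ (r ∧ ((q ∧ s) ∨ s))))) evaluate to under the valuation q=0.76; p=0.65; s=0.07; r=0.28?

(p ∧ p) = min(0.65, 0.65) = 0.65
not q: Gödel ¬ of 0.76 = 0 (operand ≠ 0)
not r: Gödel ¬ of 0.28 = 0 (operand ≠ 0)
not q: Gödel ¬ of 0.76 = 0 (operand ≠ 0)
(r → not q): 0.28 > 0, so result = 0
(not r ∨ (r → not q)) = max(0, 0) = 0
(not q ∧ (not r ∨ (r → not q))) = min(0, 0) = 0
(q ∧ s) = min(0.76, 0.07) = 0.07
((q ∧ s) ∨ s) = max(0.07, 0.07) = 0.07
(r ∧ ((q ∧ s) ∨ s)) = min(0.28, 0.07) = 0.07
((not q ∧ (not r ∨ (r → not q))) ∨ (r ∧ ((q ∧ s) ∨ s))) = max(0, 0.07) = 0.07
((p ∧ p) → ((not q ∧ (not r ∨ (r → not q))) ∨ (r ∧ ((q ∧ s) ∨ s)))): 0.65 > 0.07, so result = 0.07
(p ∨ ((p ∧ p) → ((not q ∧ (not r ∨ (r → not q))) ∨ (r ∧ ((q ∧ s) ∨ s))))) = max(0.65, 0.07) = 0.65

0.65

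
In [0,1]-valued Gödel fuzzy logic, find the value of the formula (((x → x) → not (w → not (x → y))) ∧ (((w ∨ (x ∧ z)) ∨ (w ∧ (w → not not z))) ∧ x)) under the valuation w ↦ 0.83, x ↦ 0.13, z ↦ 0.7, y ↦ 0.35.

(x → x): 0.13 ≤ 0.13, so result = 1
(x → y): 0.13 ≤ 0.35, so result = 1
not (x → y): Gödel ¬ of 1 = 0 (operand ≠ 0)
(w → not (x → y)): 0.83 > 0, so result = 0
not (w → not (x → y)): Gödel ¬ of 0 = 1 (operand is 0)
((x → x) → not (w → not (x → y))): 1 ≤ 1, so result = 1
(x ∧ z) = min(0.13, 0.7) = 0.13
(w ∨ (x ∧ z)) = max(0.83, 0.13) = 0.83
not z: Gödel ¬ of 0.7 = 0 (operand ≠ 0)
not not z: Gödel ¬ of 0 = 1 (operand is 0)
(w → not not z): 0.83 ≤ 1, so result = 1
(w ∧ (w → not not z)) = min(0.83, 1) = 0.83
((w ∨ (x ∧ z)) ∨ (w ∧ (w → not not z))) = max(0.83, 0.83) = 0.83
(((w ∨ (x ∧ z)) ∨ (w ∧ (w → not not z))) ∧ x) = min(0.83, 0.13) = 0.13
(((x → x) → not (w → not (x → y))) ∧ (((w ∨ (x ∧ z)) ∨ (w ∧ (w → not not z))) ∧ x)) = min(1, 0.13) = 0.13

0.13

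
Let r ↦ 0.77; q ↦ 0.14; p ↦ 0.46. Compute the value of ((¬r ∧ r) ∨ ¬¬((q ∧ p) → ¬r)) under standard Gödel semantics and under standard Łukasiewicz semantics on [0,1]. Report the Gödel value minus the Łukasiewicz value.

-1.00

Gödel evaluation:
  ¬r: Gödel ¬ of 0.77 = 0 (operand ≠ 0)
  (¬r ∧ r) = min(0, 0.77) = 0
  (q ∧ p) = min(0.14, 0.46) = 0.14
  ¬r: Gödel ¬ of 0.77 = 0 (operand ≠ 0)
  ((q ∧ p) → ¬r): 0.14 > 0, so result = 0
  ¬((q ∧ p) → ¬r): Gödel ¬ of 0 = 1 (operand is 0)
  ¬¬((q ∧ p) → ¬r): Gödel ¬ of 1 = 0 (operand ≠ 0)
  ((¬r ∧ r) ∨ ¬¬((q ∧ p) → ¬r)) = max(0, 0) = 0
  Gödel value = 0
Łukasiewicz evaluation:
  ¬r: Łukasiewicz ¬ gives 1 − 0.77 = 0.23
  (¬r ∧ r) = min(0.23, 0.77) = 0.23
  (q ∧ p) = min(0.14, 0.46) = 0.14
  ¬r: Łukasiewicz ¬ gives 1 − 0.77 = 0.23
  ((q ∧ p) → ¬r): min(1, 1 − 0.14 + 0.23) = 1
  ¬((q ∧ p) → ¬r): Łukasiewicz ¬ gives 1 − 1 = 0
  ¬¬((q ∧ p) → ¬r): Łukasiewicz ¬ gives 1 − 0 = 1
  ((¬r ∧ r) ∨ ¬¬((q ∧ p) → ¬r)) = max(0.23, 1) = 1
  Łukasiewicz value = 1
Difference: 0 − 1 = -1.00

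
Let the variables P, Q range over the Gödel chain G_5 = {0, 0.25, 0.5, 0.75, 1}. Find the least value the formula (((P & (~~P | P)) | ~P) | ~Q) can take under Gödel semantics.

0.25

The minimum is attained at P = 0.25, Q = 0.25:
  ~P: Gödel ¬ of 0.25 = 0 (operand ≠ 0)
  ~~P: Gödel ¬ of 0 = 1 (operand is 0)
  (~~P | P) = max(1, 0.25) = 1
  (P & (~~P | P)) = min(0.25, 1) = 0.25
  ~P: Gödel ¬ of 0.25 = 0 (operand ≠ 0)
  ((P & (~~P | P)) | ~P) = max(0.25, 0) = 0.25
  ~Q: Gödel ¬ of 0.25 = 0 (operand ≠ 0)
  (((P & (~~P | P)) | ~P) | ~Q) = max(0.25, 0) = 0.25
Checking all 25 assignments confirms none give a value below 0.25.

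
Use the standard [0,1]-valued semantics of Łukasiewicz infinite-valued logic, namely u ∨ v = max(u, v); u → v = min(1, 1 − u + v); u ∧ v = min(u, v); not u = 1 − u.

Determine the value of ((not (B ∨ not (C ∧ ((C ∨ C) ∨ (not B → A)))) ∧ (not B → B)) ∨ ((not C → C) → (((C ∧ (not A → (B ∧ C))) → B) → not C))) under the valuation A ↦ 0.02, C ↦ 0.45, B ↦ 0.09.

0.67

(C ∨ C) = max(0.45, 0.45) = 0.45
not B: Łukasiewicz ¬ gives 1 − 0.09 = 0.91
(not B → A): min(1, 1 − 0.91 + 0.02) = 0.11
((C ∨ C) ∨ (not B → A)) = max(0.45, 0.11) = 0.45
(C ∧ ((C ∨ C) ∨ (not B → A))) = min(0.45, 0.45) = 0.45
not (C ∧ ((C ∨ C) ∨ (not B → A))): Łukasiewicz ¬ gives 1 − 0.45 = 0.55
(B ∨ not (C ∧ ((C ∨ C) ∨ (not B → A)))) = max(0.09, 0.55) = 0.55
not (B ∨ not (C ∧ ((C ∨ C) ∨ (not B → A)))): Łukasiewicz ¬ gives 1 − 0.55 = 0.45
not B: Łukasiewicz ¬ gives 1 − 0.09 = 0.91
(not B → B): min(1, 1 − 0.91 + 0.09) = 0.18
(not (B ∨ not (C ∧ ((C ∨ C) ∨ (not B → A)))) ∧ (not B → B)) = min(0.45, 0.18) = 0.18
not C: Łukasiewicz ¬ gives 1 − 0.45 = 0.55
(not C → C): min(1, 1 − 0.55 + 0.45) = 0.9
not A: Łukasiewicz ¬ gives 1 − 0.02 = 0.98
(B ∧ C) = min(0.09, 0.45) = 0.09
(not A → (B ∧ C)): min(1, 1 − 0.98 + 0.09) = 0.11
(C ∧ (not A → (B ∧ C))) = min(0.45, 0.11) = 0.11
((C ∧ (not A → (B ∧ C))) → B): min(1, 1 − 0.11 + 0.09) = 0.98
not C: Łukasiewicz ¬ gives 1 − 0.45 = 0.55
(((C ∧ (not A → (B ∧ C))) → B) → not C): min(1, 1 − 0.98 + 0.55) = 0.57
((not C → C) → (((C ∧ (not A → (B ∧ C))) → B) → not C)): min(1, 1 − 0.9 + 0.57) = 0.67
((not (B ∨ not (C ∧ ((C ∨ C) ∨ (not B → A)))) ∧ (not B → B)) ∨ ((not C → C) → (((C ∧ (not A → (B ∧ C))) → B) → not C))) = max(0.18, 0.67) = 0.67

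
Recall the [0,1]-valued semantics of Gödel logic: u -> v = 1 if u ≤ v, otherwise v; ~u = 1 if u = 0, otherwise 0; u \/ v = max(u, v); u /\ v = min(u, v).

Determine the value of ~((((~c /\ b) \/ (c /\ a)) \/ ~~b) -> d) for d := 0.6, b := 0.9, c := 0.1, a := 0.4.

~c: Gödel ¬ of 0.1 = 0 (operand ≠ 0)
(~c /\ b) = min(0, 0.9) = 0
(c /\ a) = min(0.1, 0.4) = 0.1
((~c /\ b) \/ (c /\ a)) = max(0, 0.1) = 0.1
~b: Gödel ¬ of 0.9 = 0 (operand ≠ 0)
~~b: Gödel ¬ of 0 = 1 (operand is 0)
(((~c /\ b) \/ (c /\ a)) \/ ~~b) = max(0.1, 1) = 1
((((~c /\ b) \/ (c /\ a)) \/ ~~b) -> d): 1 > 0.6, so result = 0.6
~((((~c /\ b) \/ (c /\ a)) \/ ~~b) -> d): Gödel ¬ of 0.6 = 0 (operand ≠ 0)

0.00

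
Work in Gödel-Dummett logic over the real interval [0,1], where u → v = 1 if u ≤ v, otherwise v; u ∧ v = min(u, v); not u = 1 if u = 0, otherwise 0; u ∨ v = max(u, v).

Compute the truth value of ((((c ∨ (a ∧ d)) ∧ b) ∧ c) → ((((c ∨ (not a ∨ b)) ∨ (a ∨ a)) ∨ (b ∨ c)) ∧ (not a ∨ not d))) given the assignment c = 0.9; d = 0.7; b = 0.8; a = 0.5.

(a ∧ d) = min(0.5, 0.7) = 0.5
(c ∨ (a ∧ d)) = max(0.9, 0.5) = 0.9
((c ∨ (a ∧ d)) ∧ b) = min(0.9, 0.8) = 0.8
(((c ∨ (a ∧ d)) ∧ b) ∧ c) = min(0.8, 0.9) = 0.8
not a: Gödel ¬ of 0.5 = 0 (operand ≠ 0)
(not a ∨ b) = max(0, 0.8) = 0.8
(c ∨ (not a ∨ b)) = max(0.9, 0.8) = 0.9
(a ∨ a) = max(0.5, 0.5) = 0.5
((c ∨ (not a ∨ b)) ∨ (a ∨ a)) = max(0.9, 0.5) = 0.9
(b ∨ c) = max(0.8, 0.9) = 0.9
(((c ∨ (not a ∨ b)) ∨ (a ∨ a)) ∨ (b ∨ c)) = max(0.9, 0.9) = 0.9
not a: Gödel ¬ of 0.5 = 0 (operand ≠ 0)
not d: Gödel ¬ of 0.7 = 0 (operand ≠ 0)
(not a ∨ not d) = max(0, 0) = 0
((((c ∨ (not a ∨ b)) ∨ (a ∨ a)) ∨ (b ∨ c)) ∧ (not a ∨ not d)) = min(0.9, 0) = 0
((((c ∨ (a ∧ d)) ∧ b) ∧ c) → ((((c ∨ (not a ∨ b)) ∨ (a ∨ a)) ∨ (b ∨ c)) ∧ (not a ∨ not d))): 0.8 > 0, so result = 0

0.00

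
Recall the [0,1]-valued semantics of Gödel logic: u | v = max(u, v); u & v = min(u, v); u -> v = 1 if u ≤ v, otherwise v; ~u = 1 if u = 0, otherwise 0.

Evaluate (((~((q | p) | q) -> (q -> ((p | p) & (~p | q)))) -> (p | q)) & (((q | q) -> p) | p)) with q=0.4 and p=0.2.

0.20

(q | p) = max(0.4, 0.2) = 0.4
((q | p) | q) = max(0.4, 0.4) = 0.4
~((q | p) | q): Gödel ¬ of 0.4 = 0 (operand ≠ 0)
(p | p) = max(0.2, 0.2) = 0.2
~p: Gödel ¬ of 0.2 = 0 (operand ≠ 0)
(~p | q) = max(0, 0.4) = 0.4
((p | p) & (~p | q)) = min(0.2, 0.4) = 0.2
(q -> ((p | p) & (~p | q))): 0.4 > 0.2, so result = 0.2
(~((q | p) | q) -> (q -> ((p | p) & (~p | q)))): 0 ≤ 0.2, so result = 1
(p | q) = max(0.2, 0.4) = 0.4
((~((q | p) | q) -> (q -> ((p | p) & (~p | q)))) -> (p | q)): 1 > 0.4, so result = 0.4
(q | q) = max(0.4, 0.4) = 0.4
((q | q) -> p): 0.4 > 0.2, so result = 0.2
(((q | q) -> p) | p) = max(0.2, 0.2) = 0.2
(((~((q | p) | q) -> (q -> ((p | p) & (~p | q)))) -> (p | q)) & (((q | q) -> p) | p)) = min(0.4, 0.2) = 0.2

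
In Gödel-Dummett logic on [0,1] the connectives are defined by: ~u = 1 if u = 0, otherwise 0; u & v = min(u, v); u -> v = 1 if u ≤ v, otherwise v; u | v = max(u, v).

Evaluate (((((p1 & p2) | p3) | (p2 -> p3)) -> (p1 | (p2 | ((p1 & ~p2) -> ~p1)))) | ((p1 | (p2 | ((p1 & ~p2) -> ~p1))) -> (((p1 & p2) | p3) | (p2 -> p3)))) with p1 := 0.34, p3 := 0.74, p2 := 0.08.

1.00

(p1 & p2) = min(0.34, 0.08) = 0.08
((p1 & p2) | p3) = max(0.08, 0.74) = 0.74
(p2 -> p3): 0.08 ≤ 0.74, so result = 1
(((p1 & p2) | p3) | (p2 -> p3)) = max(0.74, 1) = 1
~p2: Gödel ¬ of 0.08 = 0 (operand ≠ 0)
(p1 & ~p2) = min(0.34, 0) = 0
~p1: Gödel ¬ of 0.34 = 0 (operand ≠ 0)
((p1 & ~p2) -> ~p1): 0 ≤ 0, so result = 1
(p2 | ((p1 & ~p2) -> ~p1)) = max(0.08, 1) = 1
(p1 | (p2 | ((p1 & ~p2) -> ~p1))) = max(0.34, 1) = 1
((((p1 & p2) | p3) | (p2 -> p3)) -> (p1 | (p2 | ((p1 & ~p2) -> ~p1)))): 1 ≤ 1, so result = 1
~p2: Gödel ¬ of 0.08 = 0 (operand ≠ 0)
(p1 & ~p2) = min(0.34, 0) = 0
~p1: Gödel ¬ of 0.34 = 0 (operand ≠ 0)
((p1 & ~p2) -> ~p1): 0 ≤ 0, so result = 1
(p2 | ((p1 & ~p2) -> ~p1)) = max(0.08, 1) = 1
(p1 | (p2 | ((p1 & ~p2) -> ~p1))) = max(0.34, 1) = 1
(p1 & p2) = min(0.34, 0.08) = 0.08
((p1 & p2) | p3) = max(0.08, 0.74) = 0.74
(p2 -> p3): 0.08 ≤ 0.74, so result = 1
(((p1 & p2) | p3) | (p2 -> p3)) = max(0.74, 1) = 1
((p1 | (p2 | ((p1 & ~p2) -> ~p1))) -> (((p1 & p2) | p3) | (p2 -> p3))): 1 ≤ 1, so result = 1
(((((p1 & p2) | p3) | (p2 -> p3)) -> (p1 | (p2 | ((p1 & ~p2) -> ~p1)))) | ((p1 | (p2 | ((p1 & ~p2) -> ~p1))) -> (((p1 & p2) | p3) | (p2 -> p3)))) = max(1, 1) = 1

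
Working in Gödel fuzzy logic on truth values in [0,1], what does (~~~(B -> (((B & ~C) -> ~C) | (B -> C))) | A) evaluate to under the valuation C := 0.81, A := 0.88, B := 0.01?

~C: Gödel ¬ of 0.81 = 0 (operand ≠ 0)
(B & ~C) = min(0.01, 0) = 0
~C: Gödel ¬ of 0.81 = 0 (operand ≠ 0)
((B & ~C) -> ~C): 0 ≤ 0, so result = 1
(B -> C): 0.01 ≤ 0.81, so result = 1
(((B & ~C) -> ~C) | (B -> C)) = max(1, 1) = 1
(B -> (((B & ~C) -> ~C) | (B -> C))): 0.01 ≤ 1, so result = 1
~(B -> (((B & ~C) -> ~C) | (B -> C))): Gödel ¬ of 1 = 0 (operand ≠ 0)
~~(B -> (((B & ~C) -> ~C) | (B -> C))): Gödel ¬ of 0 = 1 (operand is 0)
~~~(B -> (((B & ~C) -> ~C) | (B -> C))): Gödel ¬ of 1 = 0 (operand ≠ 0)
(~~~(B -> (((B & ~C) -> ~C) | (B -> C))) | A) = max(0, 0.88) = 0.88

0.88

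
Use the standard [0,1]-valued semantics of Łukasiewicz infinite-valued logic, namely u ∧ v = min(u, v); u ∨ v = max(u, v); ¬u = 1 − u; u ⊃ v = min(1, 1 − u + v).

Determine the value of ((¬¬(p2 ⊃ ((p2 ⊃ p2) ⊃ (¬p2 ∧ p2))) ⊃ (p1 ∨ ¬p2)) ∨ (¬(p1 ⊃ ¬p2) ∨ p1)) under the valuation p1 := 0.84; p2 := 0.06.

0.94

(p2 ⊃ p2): min(1, 1 − 0.06 + 0.06) = 1
¬p2: Łukasiewicz ¬ gives 1 − 0.06 = 0.94
(¬p2 ∧ p2) = min(0.94, 0.06) = 0.06
((p2 ⊃ p2) ⊃ (¬p2 ∧ p2)): min(1, 1 − 1 + 0.06) = 0.06
(p2 ⊃ ((p2 ⊃ p2) ⊃ (¬p2 ∧ p2))): min(1, 1 − 0.06 + 0.06) = 1
¬(p2 ⊃ ((p2 ⊃ p2) ⊃ (¬p2 ∧ p2))): Łukasiewicz ¬ gives 1 − 1 = 0
¬¬(p2 ⊃ ((p2 ⊃ p2) ⊃ (¬p2 ∧ p2))): Łukasiewicz ¬ gives 1 − 0 = 1
¬p2: Łukasiewicz ¬ gives 1 − 0.06 = 0.94
(p1 ∨ ¬p2) = max(0.84, 0.94) = 0.94
(¬¬(p2 ⊃ ((p2 ⊃ p2) ⊃ (¬p2 ∧ p2))) ⊃ (p1 ∨ ¬p2)): min(1, 1 − 1 + 0.94) = 0.94
¬p2: Łukasiewicz ¬ gives 1 − 0.06 = 0.94
(p1 ⊃ ¬p2): min(1, 1 − 0.84 + 0.94) = 1
¬(p1 ⊃ ¬p2): Łukasiewicz ¬ gives 1 − 1 = 0
(¬(p1 ⊃ ¬p2) ∨ p1) = max(0, 0.84) = 0.84
((¬¬(p2 ⊃ ((p2 ⊃ p2) ⊃ (¬p2 ∧ p2))) ⊃ (p1 ∨ ¬p2)) ∨ (¬(p1 ⊃ ¬p2) ∨ p1)) = max(0.94, 0.84) = 0.94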